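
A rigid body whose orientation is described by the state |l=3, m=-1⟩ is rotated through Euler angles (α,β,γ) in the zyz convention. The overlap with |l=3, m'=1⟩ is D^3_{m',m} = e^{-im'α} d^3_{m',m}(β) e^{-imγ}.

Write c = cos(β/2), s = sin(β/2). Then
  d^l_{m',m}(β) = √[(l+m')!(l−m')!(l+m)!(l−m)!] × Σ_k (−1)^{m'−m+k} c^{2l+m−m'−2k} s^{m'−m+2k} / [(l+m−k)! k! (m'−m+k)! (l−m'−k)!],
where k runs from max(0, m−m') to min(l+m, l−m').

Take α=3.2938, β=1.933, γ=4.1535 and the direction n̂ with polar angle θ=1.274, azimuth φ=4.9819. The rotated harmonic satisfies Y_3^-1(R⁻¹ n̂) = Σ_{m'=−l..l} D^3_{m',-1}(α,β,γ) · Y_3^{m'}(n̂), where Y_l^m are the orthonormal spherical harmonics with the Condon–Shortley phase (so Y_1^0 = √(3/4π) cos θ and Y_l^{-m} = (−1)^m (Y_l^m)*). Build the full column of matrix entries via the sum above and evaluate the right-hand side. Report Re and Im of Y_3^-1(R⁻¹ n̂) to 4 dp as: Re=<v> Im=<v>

Re=0.1724 Im=-0.1776

Need the full column D^3_{m',-1} for m'=−3..3 at α=3.2938, β=1.9330, γ=4.1535.
cos(β/2)=0.568183, sin(β/2)=0.822902
d^3_{-3,-1}: single k=2 term ⇒ +0.273335;  D = +0.027904+0.271907i
d^3_{-2,-1}: k∈[1..2] ⇒ +0.154096 -0.646457 = -0.492361;  D = +0.123945+0.476505i
d^3_{-1,-1}: k∈[0..2] ⇒ +0.033646 -0.564599 +0.888220 = +0.357267;  D = +0.141322+0.328128i
d^3_{0,-1}: k∈[0..2] ⇒ -0.168803 +1.062237 -0.742711 = +0.150723;  D = -0.079920-0.127790i
d^3_{1,-1}: k∈[0..2] ⇒ +0.423449 -1.184294 +0.310520 = -0.450325;  D = -0.293911-0.341187i
d^3_{2,-1}: k∈[0..1] ⇒ -0.646457 +0.677999 = +0.031542;  D = -0.023972-0.020500i
d^3_{3,-1}: single k=0 term ⇒ +0.573344;  D = +0.487199+0.302259i
Y_3^{m'}(θ=1.274,φ=4.9819) and Σ D·Y over m':
  (+0.0279+0.2719i)·(-0.2639-0.2520i)  (+0.1239+0.4765i)·(-0.2346+0.1403i)  (+0.1413+0.3281i)·(-0.0471-0.1705i)  (-0.0799-0.1278i)·(-0.2807+0.0000i)  (-0.2939-0.3412i)·(+0.0471-0.1705i)  (-0.0240-0.0205i)·(-0.2346-0.1403i)  (+0.4872+0.3023i)·(+0.2639-0.2520i)
Y_3^-1(R⁻¹ n̂) = +0.172402-0.177617i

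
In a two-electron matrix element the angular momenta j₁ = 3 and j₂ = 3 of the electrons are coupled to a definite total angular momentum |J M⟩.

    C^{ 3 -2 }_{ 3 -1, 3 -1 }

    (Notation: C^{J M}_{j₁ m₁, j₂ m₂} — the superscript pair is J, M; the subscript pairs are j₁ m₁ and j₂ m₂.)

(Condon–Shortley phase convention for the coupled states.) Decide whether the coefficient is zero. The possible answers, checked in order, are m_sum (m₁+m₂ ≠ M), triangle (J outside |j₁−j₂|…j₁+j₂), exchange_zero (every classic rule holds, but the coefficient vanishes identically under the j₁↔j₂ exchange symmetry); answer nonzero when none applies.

m-sum: m₁+m₂ = -1+(-1) = -2, M = -2  ✓
triangle: |j₁−j₂| = 0 ≤ J = 3 ≤ j₁+j₂ = 6  ✓
exchange: j₁=j₂ and m₁=m₂, and (−1)^(j₁+j₂−J) = (−1)^3 = −1 forces ⟨j₁m₁;j₂m₂|JM⟩ = −⟨j₂m₂;j₁m₁|JM⟩ = −⟨j₁m₁;j₂m₂|JM⟩ ⇒ the coefficient vanishes identically
Racah sum check: Σ_k collapses to 0 ⇒ CG = 0

exchange_zero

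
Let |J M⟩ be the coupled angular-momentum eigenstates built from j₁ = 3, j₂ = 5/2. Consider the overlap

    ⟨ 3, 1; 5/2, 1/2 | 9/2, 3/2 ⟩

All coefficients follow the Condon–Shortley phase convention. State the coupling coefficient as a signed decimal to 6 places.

triangle: 1!×5!×4!/11! = 2880/39916800
(j±m)!: 4!×2!×3!×2!×6!×3! = 2488320
prefactor² = (2J+1)×Δ×N² = 138240/77
  k=0: +1/(0!×1!×2!×3!×3!×1!) = 1/72
  k=1: −1/(1!×0!×1!×2!×4!×2!) = -1/96
Σ = 1/288  ⇒  CG² = 138240/77×(1/288)² = 5/231
CG = +√(5/231) = +0.147122

+√(5/231) = +0.147122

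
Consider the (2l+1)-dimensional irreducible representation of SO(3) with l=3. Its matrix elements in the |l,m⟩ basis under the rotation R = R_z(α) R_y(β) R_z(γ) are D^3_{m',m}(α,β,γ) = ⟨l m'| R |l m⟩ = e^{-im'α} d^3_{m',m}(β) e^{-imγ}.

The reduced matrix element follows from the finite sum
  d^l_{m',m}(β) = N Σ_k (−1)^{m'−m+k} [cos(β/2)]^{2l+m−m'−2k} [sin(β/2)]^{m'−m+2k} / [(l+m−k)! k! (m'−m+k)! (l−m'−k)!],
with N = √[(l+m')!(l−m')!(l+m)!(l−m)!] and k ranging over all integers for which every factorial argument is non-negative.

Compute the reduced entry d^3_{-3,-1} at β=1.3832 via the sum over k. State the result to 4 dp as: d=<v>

d=0.5544

d^3_{-3,-1}(β=1.3832) via the finite sum:
With c≡cos(β/2)=0.770227 and s≡sin(β/2)=0.637770, N=[1·720·2·24]^{1/2}=185.903201
k∈{2} keeps every argument non-negative
  k=2: (−1)^0·185.9032/(48)·0.7702^4·0.6378^2 = +0.554432
d^3_{-3,-1}(1.3832) = +0.554432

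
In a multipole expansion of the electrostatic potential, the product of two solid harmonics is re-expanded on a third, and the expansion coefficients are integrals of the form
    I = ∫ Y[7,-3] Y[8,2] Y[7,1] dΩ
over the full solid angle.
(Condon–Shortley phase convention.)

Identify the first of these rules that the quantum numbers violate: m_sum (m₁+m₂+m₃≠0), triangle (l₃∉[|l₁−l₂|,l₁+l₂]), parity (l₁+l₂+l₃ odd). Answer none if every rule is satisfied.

none

Σmᵢ = 0  ✓
l₃∈[|l₁−l₂|,l₁+l₂]=[1,15], have l₃=7  ✓
Σlᵢ = 22 ⇒ even  ✓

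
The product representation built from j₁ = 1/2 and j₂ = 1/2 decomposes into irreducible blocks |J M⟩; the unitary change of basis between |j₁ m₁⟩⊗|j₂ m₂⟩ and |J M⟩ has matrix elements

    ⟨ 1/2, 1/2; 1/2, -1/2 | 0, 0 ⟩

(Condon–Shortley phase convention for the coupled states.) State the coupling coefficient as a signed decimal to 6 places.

+0.707107

√[1·1!0!0!/2! · 1!0!0!1!0!0!] = √(1/2)
  +(−1)^0/∏(0,1,0,0,0,0)! = 1  (running 1)
⟨..|..⟩ = √(1/2)·(1) = +0.707107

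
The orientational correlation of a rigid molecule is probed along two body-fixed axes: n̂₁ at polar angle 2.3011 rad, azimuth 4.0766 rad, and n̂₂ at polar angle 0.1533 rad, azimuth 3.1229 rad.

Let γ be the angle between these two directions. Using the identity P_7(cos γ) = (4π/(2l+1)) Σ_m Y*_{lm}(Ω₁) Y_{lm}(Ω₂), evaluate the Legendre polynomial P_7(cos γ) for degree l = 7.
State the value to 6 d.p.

-0.323526

Term-by-term m-sum for l=7 (normalisation 4π/15 = 0.837758):
  term(m=-7) = (0.000000, 0.000000)   from Y*(Ω₁)=(-0.061506, -0.016485), Y(Ω₂)=(-0.000001, -0.000000)
  term(m=-6) = (-0.000004, 0.000003)   from Y*(Ω₁)=(-0.166813, 0.133013), Y(Ω₂)=(0.000023, 0.000003)
  term(m=-5) = (0.000008, -0.000143)   from Y*(Ω₁)=(0.015045, 0.402606), Y(Ω₂)=(-0.000355, -0.000033)
  term(m=-4) = (0.001255, 0.001001)   from Y*(Ω₁)=(0.346987, 0.236591), Y(Ω₂)=(0.003813, 0.000286)
  term(m=-3) = (-0.002529, 0.000728)   from Y*(Ω₁)=(0.084130, -0.029436), Y(Ω₂)=(-0.029477, -0.001655)
  term(m=-2) = (-0.017084, 0.048821)   from Y*(Ω₁)=(-0.096168, 0.311747), Y(Ω₂)=(0.158434, 0.005926)
  term(m=-1) = (-0.075093, -0.105834)   from Y*(Ω₁)=(0.145358, 0.196956), Y(Ω₂)=(-0.530035, -0.009909)
  term(m=+0) = (-0.199288, -0.000000)   from Y*(Ω₁)=(-0.261781, -0.000000), Y(Ω₂)=(0.761279, 0.000000)
  term(m=+1) = (-0.075093, 0.105834)   from Y*(Ω₁)=(-0.145358, 0.196956), Y(Ω₂)=(0.530035, -0.009909)
  term(m=+2) = (-0.017084, -0.048821)   from Y*(Ω₁)=(-0.096168, -0.311747), Y(Ω₂)=(0.158434, -0.005926)
  term(m=+3) = (-0.002529, -0.000728)   from Y*(Ω₁)=(-0.084130, -0.029436), Y(Ω₂)=(0.029477, -0.001655)
  term(m=+4) = (0.001255, -0.001001)   from Y*(Ω₁)=(0.346987, -0.236591), Y(Ω₂)=(0.003813, -0.000286)
  term(m=+5) = (0.000008, 0.000143)   from Y*(Ω₁)=(-0.015045, 0.402606), Y(Ω₂)=(0.000355, -0.000033)
  term(m=+6) = (-0.000004, -0.000003)   from Y*(Ω₁)=(-0.166813, -0.133013), Y(Ω₂)=(0.000023, -0.000003)
  term(m=+7) = (0.000000, -0.000000)   from Y*(Ω₁)=(0.061506, -0.016485), Y(Ω₂)=(0.000001, -0.000000)
Σ over m = (-0.386180, 0.000000); ×(4π/15) → (-0.323526, 0.000000). Real part: -0.323526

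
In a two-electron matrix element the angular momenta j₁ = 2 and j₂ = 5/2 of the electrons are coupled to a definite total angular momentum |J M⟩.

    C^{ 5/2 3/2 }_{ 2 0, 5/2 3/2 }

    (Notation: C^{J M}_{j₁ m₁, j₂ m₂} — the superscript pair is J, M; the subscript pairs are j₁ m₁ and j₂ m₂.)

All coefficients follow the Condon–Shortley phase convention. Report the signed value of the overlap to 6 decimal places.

√[6·2!2!3!/8! · 2!2!4!1!4!1!] = √(288/35)
  +(−1)^1/∏(1,1,1,3,1,0)! = -1/6  (running -1/6)
  +(−1)^2/∏(2,0,0,2,2,1)! = 1/8  (running -1/24)
⟨..|..⟩ = √(288/35)·(-1/24) = -0.119523

−√(1/70) ≈ -0.119523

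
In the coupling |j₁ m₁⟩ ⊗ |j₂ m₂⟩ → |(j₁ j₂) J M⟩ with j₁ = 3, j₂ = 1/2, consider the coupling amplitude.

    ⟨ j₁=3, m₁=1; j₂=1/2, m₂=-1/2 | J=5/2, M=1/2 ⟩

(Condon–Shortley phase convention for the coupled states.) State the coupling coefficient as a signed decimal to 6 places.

√[6·1!5!0!/7! · 4!2!0!1!3!2!] = √(576/7)
  +(−1)^0/∏(0,1,2,0,3,0)! = 1/12  (running 1/12)
⟨..|..⟩ = √(576/7)·(1/12) = +0.755929

+0.755929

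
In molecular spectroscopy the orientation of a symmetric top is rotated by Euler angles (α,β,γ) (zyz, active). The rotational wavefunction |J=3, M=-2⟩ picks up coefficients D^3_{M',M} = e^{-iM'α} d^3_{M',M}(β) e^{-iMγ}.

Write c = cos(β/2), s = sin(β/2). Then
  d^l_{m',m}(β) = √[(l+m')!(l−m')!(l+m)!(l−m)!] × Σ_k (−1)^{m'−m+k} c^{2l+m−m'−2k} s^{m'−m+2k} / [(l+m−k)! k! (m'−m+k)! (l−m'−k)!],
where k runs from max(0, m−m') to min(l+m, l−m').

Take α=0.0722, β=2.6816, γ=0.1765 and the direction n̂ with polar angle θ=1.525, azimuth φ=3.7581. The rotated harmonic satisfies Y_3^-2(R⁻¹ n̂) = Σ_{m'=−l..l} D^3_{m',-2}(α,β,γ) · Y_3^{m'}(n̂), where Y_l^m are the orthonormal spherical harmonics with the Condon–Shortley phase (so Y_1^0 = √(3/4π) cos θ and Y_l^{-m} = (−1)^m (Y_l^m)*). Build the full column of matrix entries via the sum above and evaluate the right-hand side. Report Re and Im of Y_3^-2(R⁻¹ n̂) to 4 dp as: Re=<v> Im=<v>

Re=-0.0016 Im=-0.3537

Need the full column D^3_{m',-2} for m'=−3..3 at α=0.0722, β=2.6816, γ=0.1765.
cos(β/2)=0.227974, sin(β/2)=0.973667
d^3_{-3,-2}: single k=1 term ⇒ +0.001469;  D = +0.001237+0.000792i
d^3_{-2,-2}: k∈[0..1] ⇒ +0.000140 -0.012804 = -0.012663;  D = -0.011129-0.006042i
d^3_{-1,-2}: k∈[0..1] ⇒ -0.001896 +0.069170 = +0.067274;  D = +0.061284+0.027751i
d^3_{0,-2}: k∈[0..1] ⇒ +0.014026 -0.255843 = -0.241817;  D = -0.226907-0.083600i
d^3_{1,-2}: k∈[0..1] ⇒ -0.069170 +0.630867 = +0.561697;  D = +0.539698+0.155660i
d^3_{2,-2}: k∈[0..1] ⇒ +0.233551 -0.852047 = -0.618495;  D = -0.605087-0.128084i
d^3_{3,-2}: single k=0 term ⇒ -0.488668;  D = -0.484129-0.066448i
Y_3^{m'}(θ=1.525,φ=3.7581) and Σ D·Y over m':
  (+0.0012+0.0008i)·(+0.1144+0.3999i)  (-0.0111-0.0060i)·(+0.0155-0.0441i)  (+0.0613+0.0278i)·(+0.2606-0.1847i)  (-0.2269-0.0836i)·(-0.0511+0.0000i)  (+0.5397+0.1557i)·(-0.2606-0.1847i)  (-0.6051-0.1281i)·(+0.0155+0.0441i)  (-0.4841-0.0664i)·(-0.1144+0.3999i)
Y_3^-2(R⁻¹ n̂) = -0.001596-0.353710i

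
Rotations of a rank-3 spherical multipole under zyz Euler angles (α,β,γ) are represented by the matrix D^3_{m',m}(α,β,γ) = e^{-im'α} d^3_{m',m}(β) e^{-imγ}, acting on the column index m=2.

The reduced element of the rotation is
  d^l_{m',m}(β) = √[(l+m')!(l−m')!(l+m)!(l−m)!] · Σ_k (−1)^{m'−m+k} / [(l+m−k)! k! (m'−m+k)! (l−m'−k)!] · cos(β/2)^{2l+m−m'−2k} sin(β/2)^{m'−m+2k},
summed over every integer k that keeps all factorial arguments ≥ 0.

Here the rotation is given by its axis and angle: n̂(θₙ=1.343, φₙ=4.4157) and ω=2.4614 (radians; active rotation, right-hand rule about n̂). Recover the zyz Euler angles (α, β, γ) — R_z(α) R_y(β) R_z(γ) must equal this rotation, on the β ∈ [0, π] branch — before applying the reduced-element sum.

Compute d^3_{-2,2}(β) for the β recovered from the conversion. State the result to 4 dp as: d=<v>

Axis–angle → zyz. n̂ = (sinθₙcosφₙ, sinθₙsinφₙ, cosθₙ) = (-0.284803, -0.931605, +0.225831), ω = 2.4614.
R = I cosω + sinω [n̂]ₓ + (1−cosω) n̂n̂ᵀ gives
  R = [-0.633278, +0.329565, -0.700247; +0.613635, +0.765176, -0.194825; +0.471605, -0.553075, -0.686802]
β = atan2(√(R₁₃²+R₂₃²), R₃₃) = 2.327876; α = atan2(R₂₃, R₁₃) mod 2π = 3.412953; γ = atan2(R₃₂, −R₃₁) mod 2π = 4.006331
d^3_{-2,2}(β=2.3279) via the finite sum:
c=cos(2.327876/2)=0.395726, s=sin(2.327876/2)=0.918369; N=√[1·120·120·1]=120.000000
k∈{4,5} keeps every argument non-negative
  k=4: (−1)^0·120.0000/(24)·0.3957^2·0.9184^4 = +0.556964
  k=5: (−1)^1·120.0000/(120)·0.3957^0·0.9184^6 = -0.599932
d^3_{-2,2}(2.3279) = +0.556964 -0.599932 = -0.042968

d=-0.0430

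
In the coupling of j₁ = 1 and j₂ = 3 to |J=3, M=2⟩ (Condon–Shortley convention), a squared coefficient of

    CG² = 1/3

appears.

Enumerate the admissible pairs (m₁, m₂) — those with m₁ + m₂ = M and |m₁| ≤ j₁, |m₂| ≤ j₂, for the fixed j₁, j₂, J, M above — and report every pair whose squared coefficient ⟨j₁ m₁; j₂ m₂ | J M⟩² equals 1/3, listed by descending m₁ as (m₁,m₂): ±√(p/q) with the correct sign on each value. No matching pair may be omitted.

(0,2): −√(1/3)

Admissible pairs with m₁+m₂ = M = 2: (-1,3), (0,2), (1,1)
  (m₁,m₂)=(1,1): CG² = 5/12, CG = +√(5/12)
  (m₁,m₂)=(0,2): CG² = 1/3, CG = −√(1/3)   ← matches the target
  (m₁,m₂)=(-1,3): CG² = 1/4, CG = −√(1/4)
Pairs with CG² = 1/3: (0,2): −√(1/3)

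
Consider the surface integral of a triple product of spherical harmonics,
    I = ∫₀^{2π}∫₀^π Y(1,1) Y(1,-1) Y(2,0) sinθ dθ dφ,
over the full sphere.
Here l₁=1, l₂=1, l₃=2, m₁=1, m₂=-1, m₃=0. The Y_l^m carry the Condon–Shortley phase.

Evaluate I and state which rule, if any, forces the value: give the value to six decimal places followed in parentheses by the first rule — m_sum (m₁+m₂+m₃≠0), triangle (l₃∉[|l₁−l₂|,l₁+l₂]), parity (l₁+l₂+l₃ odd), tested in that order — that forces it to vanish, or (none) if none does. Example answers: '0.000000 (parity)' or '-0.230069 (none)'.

Rules hold: Σm=0, L=4 even, 0≤2≤2.
N = 3·3·5 = 45
Δ = 0!·2!·2!/5! = 1/30
Racah Σ t=0..0: t=0:+1/1 = 1/1
⇒ 3j(1 1 2; 0 0 0)² = 2/15, sgn +1
Racah Σ t=0..0: t=0:+1/4 = 1/4
⇒ 3j(1 1 2; 1 -1 0)² = 1/30, sgn +1
4πI² = N·(3j₀)²·(3jₘ)² = 1/5
I = +1·√(0.2/4π) = 0.12615663
No selection rule forces the value: the integral is nonzero (none).

0.126157 (none)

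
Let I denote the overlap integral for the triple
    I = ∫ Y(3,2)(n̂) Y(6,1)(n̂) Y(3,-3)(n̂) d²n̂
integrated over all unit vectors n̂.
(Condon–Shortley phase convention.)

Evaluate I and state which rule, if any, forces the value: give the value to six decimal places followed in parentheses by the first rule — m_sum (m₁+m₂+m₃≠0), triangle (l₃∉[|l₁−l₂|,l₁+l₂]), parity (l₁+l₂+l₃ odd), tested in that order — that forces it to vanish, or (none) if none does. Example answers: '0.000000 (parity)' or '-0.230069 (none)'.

Rules hold: Σm=0, L=12 even, 3≤3≤9.
N = 7·13·7 = 637
Δ = 6!·0!·6!/13! = 1/12012
Racah Σ t=3..3: t=3:−1/1296 = -1/1296
⇒ 3j(3 6 3; 0 0 0)² = 100/3003, sgn +1
Racah Σ t=1..1: t=1:−1/86400 = -1/86400
⇒ 3j(3 6 3; 2 1 -3)² = 1/1716, sgn -1
4πI² = N·(3j₀)²·(3jₘ)² = 175/14157
I = -1·√(0.0123614/4π) = -0.03136379
No selection rule forces the value: the integral is nonzero (none).

-0.031364 (none)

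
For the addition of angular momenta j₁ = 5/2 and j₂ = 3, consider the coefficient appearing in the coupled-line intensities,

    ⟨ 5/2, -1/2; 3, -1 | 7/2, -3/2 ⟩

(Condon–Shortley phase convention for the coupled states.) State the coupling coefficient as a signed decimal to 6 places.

triangle: 2!·3!·4!/10! = 288/3628800
(j±m)!: 2!·3!·2!·4!·2!·5! = 138240
prefactor² = (2J+1)·Δ·N² = 3072/35
  k=0: +1/(0!·2!·3!·2!·0!·2!) = 1/48
  k=1: −1/(1!·1!·2!·1!·1!·3!) = -1/12
  k=2: +1/(2!·0!·1!·0!·2!·4!) = 1/96
Σ = -5/96  ⇒  CG² = 3072/35·(-5/96)² = 5/21
CG = −√(5/21) = -0.487950

-0.487950  (= −√(5/21))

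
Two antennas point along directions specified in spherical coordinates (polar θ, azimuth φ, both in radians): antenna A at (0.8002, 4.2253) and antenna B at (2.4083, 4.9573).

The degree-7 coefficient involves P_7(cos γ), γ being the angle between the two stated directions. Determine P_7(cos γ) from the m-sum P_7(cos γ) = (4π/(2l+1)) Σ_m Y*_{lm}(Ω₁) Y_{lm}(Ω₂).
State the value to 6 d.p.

Summing Y*_{l m}(θ₁,φ₁)·Y_{l m}(θ₂,φ₂) over m ∈ [−7, 7]; prefactor 4π/(2·7+1) = 0.837758:
  [-7]  conj(Y_{7,-7})(Ω₁) = (-0.012963, -0.047201) ; Y_{7,-7}(Ω₂) = (-0.029782, 0.004306) ; Δ = (0.000589, 0.001350)
  [-6]  conj(Y_{7,-6})(Ω₁) = (0.173556, 0.038639) ; Y_{7,-6}(Ω₂) = (0.012643, -0.124340) ; Δ = (0.006999, -0.021091)
  [-5]  conj(Y_{7,-5})(Ω₁) = (-0.240303, 0.281764) ; Y_{7,-5}(Ω₂) = (0.286350, 0.103308) ; Δ = (-0.097919, 0.055858)
  [-4]  conj(Y_{7,-4})(Ω₁) = (-0.165189, -0.416527) ; Y_{7,-4}(Ω₂) = (-0.254682, 0.379429) ; Δ = (0.200113, 0.043405)
  [-3]  conj(Y_{7,-3})(Ω₁) = (0.188545, 0.020734) ; Y_{7,-3}(Ω₂) = (-0.225540, -0.249636) ; Δ = (-0.037348, -0.051744)
  [-2]  conj(Y_{7,-2})(Ω₁) = (0.148378, -0.218465) ; Y_{7,-2}(Ω₂) = (-0.098652, 0.052597) ; Δ = (-0.003147, 0.029356)
  [-1]  conj(Y_{7,-1})(Ω₁) = (0.150751, 0.284621) ; Y_{7,-1}(Ω₂) = (-0.094874, -0.379607) ; Δ = (0.093742, -0.084229)
  [+0]  conj(Y_{7,0})(Ω₁) = (0.175762, -0.000000) ; Y_{7,0}(Ω₂) = (0.006300, 0.000000) ; Δ = (0.001107, 0.000000)
  [+1]  conj(Y_{7,1})(Ω₁) = (-0.150751, 0.284621) ; Y_{7,1}(Ω₂) = (0.094874, -0.379607) ; Δ = (0.093742, 0.084229)
  [+2]  conj(Y_{7,2})(Ω₁) = (0.148378, 0.218465) ; Y_{7,2}(Ω₂) = (-0.098652, -0.052597) ; Δ = (-0.003147, -0.029356)
  [+3]  conj(Y_{7,3})(Ω₁) = (-0.188545, 0.020734) ; Y_{7,3}(Ω₂) = (0.225540, -0.249636) ; Δ = (-0.037348, 0.051744)
  [+4]  conj(Y_{7,4})(Ω₁) = (-0.165189, 0.416527) ; Y_{7,4}(Ω₂) = (-0.254682, -0.379429) ; Δ = (0.200113, -0.043405)
  [+5]  conj(Y_{7,5})(Ω₁) = (0.240303, 0.281764) ; Y_{7,5}(Ω₂) = (-0.286350, 0.103308) ; Δ = (-0.097919, -0.055858)
  [+6]  conj(Y_{7,6})(Ω₁) = (0.173556, -0.038639) ; Y_{7,6}(Ω₂) = (0.012643, 0.124340) ; Δ = (0.006999, 0.021091)
  [+7]  conj(Y_{7,7})(Ω₁) = (0.012963, -0.047201) ; Y_{7,7}(Ω₂) = (0.029782, 0.004306) ; Δ = (0.000589, -0.001350)
Σ over m = (0.327163, -0.000000); ×(4π/15) → (0.274083, -0.000000). Real part: 0.274083

0.274083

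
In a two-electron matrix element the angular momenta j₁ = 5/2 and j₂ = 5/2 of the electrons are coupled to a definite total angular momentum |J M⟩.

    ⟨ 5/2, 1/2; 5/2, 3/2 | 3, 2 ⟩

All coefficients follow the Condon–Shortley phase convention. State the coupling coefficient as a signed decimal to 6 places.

−√(1/12) = -0.288675

j₁+j₂−J=2  J+j₁−j₂=3  J−j₁+j₂=3  j₁+j₂+J+1=9
(j₁±m₁, j₂±m₂, J±M) = (3,2,4,1,5,1)
P² = 48
sum k=1..2:
  [1] −1/12 = -1/12
  [2] +1/24 = 1/24
S = -1/24
C² = P²·S² = 1/12 ; C = -0.288675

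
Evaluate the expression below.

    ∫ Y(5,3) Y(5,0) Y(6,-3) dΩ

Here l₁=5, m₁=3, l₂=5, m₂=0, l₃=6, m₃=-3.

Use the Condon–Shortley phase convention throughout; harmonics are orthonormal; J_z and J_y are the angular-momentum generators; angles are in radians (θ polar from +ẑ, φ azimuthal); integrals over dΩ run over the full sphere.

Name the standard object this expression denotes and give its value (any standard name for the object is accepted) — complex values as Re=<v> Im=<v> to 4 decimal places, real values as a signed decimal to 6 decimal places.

This is a Gaunt coefficient — the integral of a triple product of spherical harmonics over the sphere.
Checks pass: Σm=0; 16 even; l₃=6∈[0,10].
(2·5+1)(2·5+1)(2·6+1) = 1573
Δ: 4! 6! 6! / 17! → 1/28588560
sum: t=0:+1/345600 t=1:−1/13824 t=2:+1/5184 t=3:−1/13824 t=4:+1/345600 = 7/129600
3j²(5 5 6; 0 0 0) = Δ·Π!·Σ² = 80/7293  (sign +1)
sum: t=0:+1/138240 t=1:−1/34560 t=2:+1/103680 = -1/82944
3j²(5 5 6; 3 0 -3) = Δ·Π!·Σ² = 125/9724  (sign +1)
combine: 4πI² = 1573·80/7293·125/9724 = 2500/11271
take √, sign +1: I = 0.13285682

Gaunt coefficient, +0.132857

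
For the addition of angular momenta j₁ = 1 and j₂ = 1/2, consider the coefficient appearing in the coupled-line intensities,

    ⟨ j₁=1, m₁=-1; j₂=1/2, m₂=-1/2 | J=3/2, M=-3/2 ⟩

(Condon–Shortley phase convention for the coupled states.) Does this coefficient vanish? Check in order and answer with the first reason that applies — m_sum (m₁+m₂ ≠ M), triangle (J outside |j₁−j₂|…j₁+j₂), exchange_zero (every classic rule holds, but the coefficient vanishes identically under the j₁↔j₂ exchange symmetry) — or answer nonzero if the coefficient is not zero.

m-sum: m₁+m₂ = -1+(-1/2) = -3/2, M = -3/2  ✓
triangle: |j₁−j₂| = 1/2 ≤ J = 3/2 ≤ j₁+j₂ = 3/2  ✓
exchange: j₁≠j₂ or m₁≠m₂ — the exchange symmetry imposes no constraint here
value check: CG = +1 = +1.000000 ≠ 0

nonzero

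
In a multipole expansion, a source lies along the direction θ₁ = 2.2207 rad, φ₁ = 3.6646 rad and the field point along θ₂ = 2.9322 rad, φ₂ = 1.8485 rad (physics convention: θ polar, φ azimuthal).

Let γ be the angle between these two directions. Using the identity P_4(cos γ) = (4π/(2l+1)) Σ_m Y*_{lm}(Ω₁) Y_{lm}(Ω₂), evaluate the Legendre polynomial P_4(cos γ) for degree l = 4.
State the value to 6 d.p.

Term-by-term m-sum for l=4 (normalisation 4π/9 = 1.396263):
  m=-4: (-0.088531+0.154181i) × (+0.000367-0.000740i) = +0.000082+0.000122i  (running Σ = +0.000082+0.000122i)
  m=-3: (+0.000678+0.382204i) × (-0.008138-0.007396i) = +0.002821-0.003115i  (running Σ = +0.002903-0.002993i)
  m=-2: (+0.166056+0.286833i) × (-0.069974+0.043424i) = -0.024075-0.012860i  (running Σ = -0.021172-0.015853i)
  m=-1: (-0.086263-0.049736i) × (+0.097506+0.342043i) = +0.008601-0.034355i  (running Σ = -0.012572-0.050208i)
  m=0: (-0.348270-0.000000i) × (+0.670365+0.000000i) = -0.233468-0.000000i  (running Σ = -0.246040-0.050208i)
  m=1: (+0.086263-0.049736i) × (-0.097506+0.342043i) = +0.008601+0.034355i  (running Σ = -0.237439-0.015853i)
  m=2: (+0.166056-0.286833i) × (-0.069974-0.043424i) = -0.024075+0.012860i  (running Σ = -0.261514-0.002993i)
  m=3: (-0.000678+0.382204i) × (+0.008138-0.007396i) = +0.002821+0.003115i  (running Σ = -0.258693+0.000122i)
  m=4: (-0.088531-0.154181i) × (+0.000367+0.000740i) = +0.000082-0.000122i  (running Σ = -0.258611+0.000000i)
Total Σ_m = -0.258611+0.000000i. Multiply by 1.396263: -0.361089+0.000000i. P_4(cos γ) = -0.361089

-0.361089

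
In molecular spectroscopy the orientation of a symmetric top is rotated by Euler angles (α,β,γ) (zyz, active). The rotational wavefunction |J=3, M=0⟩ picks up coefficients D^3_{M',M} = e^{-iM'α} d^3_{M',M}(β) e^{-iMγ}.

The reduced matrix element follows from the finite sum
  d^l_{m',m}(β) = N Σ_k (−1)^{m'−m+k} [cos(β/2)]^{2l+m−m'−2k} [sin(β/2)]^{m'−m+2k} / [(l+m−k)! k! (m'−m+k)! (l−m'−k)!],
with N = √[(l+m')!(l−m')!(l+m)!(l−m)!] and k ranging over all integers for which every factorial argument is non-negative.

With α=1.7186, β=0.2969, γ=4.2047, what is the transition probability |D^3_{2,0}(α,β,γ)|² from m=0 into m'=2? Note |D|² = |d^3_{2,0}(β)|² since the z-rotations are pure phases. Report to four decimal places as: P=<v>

P=0.0126

D^3_{2,0}(1.7186,0.2969,4.2047) = e^{-i·2·1.7186}·d^3_{2,0}(0.2969)·e^{-i·0·4.2047}. Compute d first:
With c≡cos(β/2)=0.989002 and s≡sin(β/2)=0.147905, N=[120·1·6·6]^{1/2}=65.726707
The bounds max(0,m−m')=0 and min(l+m,l−m')=1 give 2 terms
  k=0: (−1)^2·65.7267/(12)·0.9890^4·0.1479^2 = +0.114635
  k=1: (−1)^3·65.7267/(12)·0.9890^2·0.1479^4 = -0.002564
d^3_{2,0}(0.2969) = +0.114635 -0.002564 = +0.112071
|D^3_{2,0}|² = |d^3_{2,0}(β)|² = (+0.112071)² = 0.012560 (the z-rotation phases have unit modulus)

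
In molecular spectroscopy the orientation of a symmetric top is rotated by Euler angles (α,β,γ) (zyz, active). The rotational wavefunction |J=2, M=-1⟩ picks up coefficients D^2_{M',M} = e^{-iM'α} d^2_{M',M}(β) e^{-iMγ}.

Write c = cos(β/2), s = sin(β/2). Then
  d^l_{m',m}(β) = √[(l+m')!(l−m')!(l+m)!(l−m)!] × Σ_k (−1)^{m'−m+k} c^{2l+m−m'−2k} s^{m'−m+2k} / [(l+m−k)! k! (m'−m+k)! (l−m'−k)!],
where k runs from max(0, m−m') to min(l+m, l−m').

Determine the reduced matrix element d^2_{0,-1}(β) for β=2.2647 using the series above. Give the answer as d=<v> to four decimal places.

d^2_{0,-1}(β=2.2647) via the finite sum:
c=cos(2.264700/2)=0.424533, s=sin(2.264700/2)=0.905412; N=√[2·2·1·6]=4.898979
k∈{0,1} keeps every argument non-negative
  k=0: (−1)^1·4.8990/(2)·0.4245^3·0.9054^1 = -0.169690
  k=1: (−1)^2·4.8990/(2)·0.4245^1·0.9054^3 = +0.771839
d^2_{0,-1}(2.2647) = -0.169690 +0.771839 = +0.602148

d=0.6021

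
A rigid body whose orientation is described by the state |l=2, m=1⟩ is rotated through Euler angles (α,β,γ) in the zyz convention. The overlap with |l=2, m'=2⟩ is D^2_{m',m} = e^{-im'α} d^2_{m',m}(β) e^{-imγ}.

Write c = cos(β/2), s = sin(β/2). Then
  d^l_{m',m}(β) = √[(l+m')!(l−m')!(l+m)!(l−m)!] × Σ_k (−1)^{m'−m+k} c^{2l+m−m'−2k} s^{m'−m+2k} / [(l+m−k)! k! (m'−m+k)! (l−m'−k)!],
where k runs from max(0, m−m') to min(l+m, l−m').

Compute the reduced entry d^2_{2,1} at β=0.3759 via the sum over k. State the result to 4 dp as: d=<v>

d=-0.3543

d^2_{2,1}(β=0.3759) via the finite sum:
With c≡cos(β/2)=0.982389 and s≡sin(β/2)=0.186845, N=[24·1·6·1]^{1/2}=12.000000
The bounds max(0,m−m')=0 and min(l+m,l−m')=0 give 1 term
  k=0: (−1)^1·12.0000/(6)·0.9824^3·0.1868^1 = -0.354294
d^2_{2,1}(0.3759) = -0.354294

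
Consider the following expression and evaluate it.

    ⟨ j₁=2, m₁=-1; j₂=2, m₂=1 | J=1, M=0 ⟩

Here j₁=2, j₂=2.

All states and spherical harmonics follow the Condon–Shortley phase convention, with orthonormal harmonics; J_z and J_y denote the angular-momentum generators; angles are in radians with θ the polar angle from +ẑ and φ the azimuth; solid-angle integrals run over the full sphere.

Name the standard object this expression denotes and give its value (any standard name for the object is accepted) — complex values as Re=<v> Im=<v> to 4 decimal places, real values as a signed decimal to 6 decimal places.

This is a Clebsch–Gordan (vector-coupling) coefficient.
triangle: 3!·1!·1!/6! = 6/720
(j±m)!: 1!·3!·3!·1!·1!·1! = 36
prefactor² = (2J+1)·Δ·N² = 9/10
  k=2: +1/(2!·1!·1!·1!·0!·0!) = 1/2
  k=3: −1/(3!·0!·0!·0!·1!·1!) = -1/6
Σ = 1/3  ⇒  CG² = 9/10·(1/3)² = 1/10
CG = +√(1/10) = +0.316228

Clebsch–Gordan coefficient, +√(1/10) ≈ +0.316228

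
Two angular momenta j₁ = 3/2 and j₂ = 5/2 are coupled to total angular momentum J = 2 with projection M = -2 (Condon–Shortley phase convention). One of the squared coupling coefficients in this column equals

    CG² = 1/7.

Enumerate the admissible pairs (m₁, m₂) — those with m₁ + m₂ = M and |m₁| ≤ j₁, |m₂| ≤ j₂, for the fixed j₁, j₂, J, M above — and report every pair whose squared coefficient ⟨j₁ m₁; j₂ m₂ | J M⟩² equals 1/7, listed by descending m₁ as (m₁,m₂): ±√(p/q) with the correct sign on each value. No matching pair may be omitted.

(-3/2,-1/2): +√(1/7)

Admissible pairs with m₁+m₂ = M = -2: (-3/2,-1/2), (-1/2,-3/2), (1/2,-5/2)
  (m₁,m₂)=(1/2,-5/2): CG² = 10/21, CG = +√(10/21)
  (m₁,m₂)=(-1/2,-3/2): CG² = 8/21, CG = −√(8/21)
  (m₁,m₂)=(-3/2,-1/2): CG² = 1/7, CG = +√(1/7)   ← matches the target
Pairs with CG² = 1/7: (-3/2,-1/2): +√(1/7)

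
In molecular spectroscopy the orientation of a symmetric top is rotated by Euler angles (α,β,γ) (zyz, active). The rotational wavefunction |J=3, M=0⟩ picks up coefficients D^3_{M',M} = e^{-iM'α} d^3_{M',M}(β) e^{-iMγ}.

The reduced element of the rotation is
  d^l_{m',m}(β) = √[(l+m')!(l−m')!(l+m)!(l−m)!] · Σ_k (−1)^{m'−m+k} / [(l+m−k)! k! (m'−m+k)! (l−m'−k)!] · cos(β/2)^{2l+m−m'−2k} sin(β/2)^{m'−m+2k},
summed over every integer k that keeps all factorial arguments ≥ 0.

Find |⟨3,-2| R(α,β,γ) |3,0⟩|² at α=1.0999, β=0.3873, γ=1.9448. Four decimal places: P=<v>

P=0.0327

First d^3_{-2,0}(β=0.3873), then the phase factors e^{-i(-2)α} and e^{-i(0)γ}:
With c≡cos(β/2)=0.981308 and s≡sin(β/2)=0.192442, N=[1·120·6·6]^{1/2}=65.726707
Admissible k: 2..3 (factorial args all ≥0)
  k=2: (−1)^0·65.7267/(12)·0.9813^4·0.1924^2 = +0.188097
  k=3: (−1)^1·65.7267/(12)·0.9813^2·0.1924^4 = -0.007234
d^3_{-2,0}(0.3873) = +0.188097 -0.007234 = +0.180863
|D^3_{-2,0}|² = |d^3_{-2,0}(β)|² = (+0.180863)² = 0.032712 (the z-rotation phases have unit modulus)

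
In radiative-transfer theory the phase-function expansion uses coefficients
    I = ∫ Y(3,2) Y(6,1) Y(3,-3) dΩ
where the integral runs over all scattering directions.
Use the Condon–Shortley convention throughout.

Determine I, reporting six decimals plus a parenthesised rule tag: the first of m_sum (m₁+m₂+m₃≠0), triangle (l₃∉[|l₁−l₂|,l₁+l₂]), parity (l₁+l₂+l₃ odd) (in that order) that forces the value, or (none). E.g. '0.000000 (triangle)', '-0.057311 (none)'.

m-sum 0 ✓  L=12 even ✓  3≤3≤9 ✓
Π(2lᵢ+1) = 7×13×7 = 637
triangle coeff Δ(3,6,3) = 1/12012
Σ_t [3,3]: t=3:−1/1296 = -1/1296
(3j)²=100/3003 [(3 6 3; 0 0 0)], sign=+1
Σ_t [1,1]: t=1:−1/86400 = -1/86400
(3j)²=1/1716 [(3 6 3; 2 1 -3)], sign=-1
⇒ 4πI² = 175/14157
I = (-1)√(175/14157/(4π)) = -0.03136379
No selection rule forces the value: the integral is nonzero (none).

-0.031364 (none)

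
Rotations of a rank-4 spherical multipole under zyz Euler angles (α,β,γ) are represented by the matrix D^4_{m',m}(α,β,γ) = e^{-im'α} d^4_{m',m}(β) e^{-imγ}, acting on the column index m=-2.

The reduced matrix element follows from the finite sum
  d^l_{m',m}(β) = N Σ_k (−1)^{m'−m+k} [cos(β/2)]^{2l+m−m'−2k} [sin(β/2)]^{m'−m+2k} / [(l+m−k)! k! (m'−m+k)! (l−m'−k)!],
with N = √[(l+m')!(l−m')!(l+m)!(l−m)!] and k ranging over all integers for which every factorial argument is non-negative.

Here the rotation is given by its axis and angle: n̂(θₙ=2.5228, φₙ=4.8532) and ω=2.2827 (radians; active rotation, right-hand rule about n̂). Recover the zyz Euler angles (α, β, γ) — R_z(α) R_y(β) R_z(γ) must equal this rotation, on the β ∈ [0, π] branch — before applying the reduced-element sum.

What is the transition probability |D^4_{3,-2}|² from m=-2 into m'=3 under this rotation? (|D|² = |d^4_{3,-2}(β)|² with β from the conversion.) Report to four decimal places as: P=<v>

Axis–angle → zyz. n̂ = (sinθₙcosφₙ, sinθₙsinφₙ, cosθₙ) = (+0.081408, -0.574311, -0.814579), ω = 2.2827.
R = I cosω + sinω [n̂]ₓ + (1−cosω) n̂n̂ᵀ gives
  R = [-0.642320, +0.539437, -0.544456; -0.694031, -0.107971, +0.711803; +0.325188, +0.835075, +0.443738]
β = atan2(√(R₁₃²+R₂₃²), R₃₃) = 1.111031; α = atan2(R₂₃, R₁₃) mod 2π = 2.223764; γ = atan2(R₃₂, −R₃₁) mod 2π = 1.942142
D^4_{3,-2}(2.2238,1.1110,1.9421) = e^{-i·3·2.2238}·d^4_{3,-2}(1.1110)·e^{-i·-2·1.9421}. Compute d first:
With c≡cos(β/2)=0.849629 and s≡sin(β/2)=0.527381, N=[5040·1·2·720]^{1/2}=2693.993318
The bounds max(0,m−m')=0 and min(l+m,l−m')=1 give 2 terms
  k=0: (−1)^5·2693.9933/(240)·0.8496^3·0.5274^5 = -0.280864
  k=1: (−1)^6·2693.9933/(720)·0.8496^1·0.5274^7 = +0.036072
d^4_{3,-2}(1.1110) = -0.280864 +0.036072 = -0.244793
|D^4_{3,-2}|² = |d^4_{3,-2}(β)|² = (-0.244793)² = 0.059923 (the z-rotation phases have unit modulus)

P=0.0599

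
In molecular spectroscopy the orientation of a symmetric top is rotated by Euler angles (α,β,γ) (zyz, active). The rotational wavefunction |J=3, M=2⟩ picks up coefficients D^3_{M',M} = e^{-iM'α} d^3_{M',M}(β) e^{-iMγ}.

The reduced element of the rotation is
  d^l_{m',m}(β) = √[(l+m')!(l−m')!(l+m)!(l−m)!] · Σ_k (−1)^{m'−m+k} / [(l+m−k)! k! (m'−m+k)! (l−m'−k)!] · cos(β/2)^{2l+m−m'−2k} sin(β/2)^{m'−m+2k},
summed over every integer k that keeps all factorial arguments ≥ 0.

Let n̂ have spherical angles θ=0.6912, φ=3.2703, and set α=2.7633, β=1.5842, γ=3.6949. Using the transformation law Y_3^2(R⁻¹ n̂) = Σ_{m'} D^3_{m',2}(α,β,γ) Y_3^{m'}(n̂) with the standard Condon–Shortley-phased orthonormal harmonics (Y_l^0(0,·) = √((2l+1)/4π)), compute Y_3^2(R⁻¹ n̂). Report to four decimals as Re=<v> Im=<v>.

Need the full column D^3_{m',2} for m'=−3..3 at α=2.7633, β=1.5842, γ=3.6949.
cos(β/2)=0.702352, sin(β/2)=0.711830
d^3_{-3,2}: single k=5 term ⇒ +0.314421;  D = +0.195422+0.246314i
d^3_{-2,2}: k∈[4..5] ⇒ +0.633263 -0.130094 = +0.503169;  D = -0.145041-0.481812i
d^3_{-1,2}: k∈[3..4] ⇒ +0.790356 -0.405915 = +0.384441;  D = -0.032979+0.383024i
d^3_{0,2}: k∈[2..3] ⇒ +0.675355 -0.693705 = -0.018350;  D = -0.008215+0.016408i
d^3_{1,2}: k∈[1..2] ⇒ +0.384725 -0.790356 = -0.405631;  D = +0.302720-0.269996i
d^3_{2,2}: k∈[0..1] ⇒ +0.120041 -0.616512 = -0.496471;  D = -0.466367+0.170253i
d^3_{3,2}: single k=0 term ⇒ -0.298007;  D = +0.297888+0.008422i
Y_3^{m'}(θ=0.6912,φ=3.2703) and Σ D·Y over m':
  (+0.1954+0.2463i)·(-0.1001+0.0407i)  (-0.1450-0.4818i)·(+0.3094-0.0815i)  (-0.0330+0.3830i)·(-0.4021+0.0520i)  (-0.0082+0.0164i)·(-0.0091+0.0000i)  (+0.3027-0.2700i)·(+0.4021+0.0520i)  (-0.4664+0.1703i)·(+0.3094+0.0815i)  (+0.2979+0.0084i)·(+0.1001+0.0407i)
Y_3^2(R⁻¹ n̂) = -0.113229-0.375029i

Re=-0.1132 Im=-0.3750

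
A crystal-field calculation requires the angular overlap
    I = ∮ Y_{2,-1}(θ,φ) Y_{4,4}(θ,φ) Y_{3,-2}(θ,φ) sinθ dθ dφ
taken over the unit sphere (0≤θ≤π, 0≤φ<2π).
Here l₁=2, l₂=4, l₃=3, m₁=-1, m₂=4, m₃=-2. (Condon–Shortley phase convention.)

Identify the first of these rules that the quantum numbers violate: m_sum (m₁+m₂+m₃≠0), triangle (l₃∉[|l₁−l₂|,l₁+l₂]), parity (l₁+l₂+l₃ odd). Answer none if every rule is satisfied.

Σmᵢ = 1  ✗
l₃∈[|l₁−l₂|,l₁+l₂]=[2,6], have l₃=3
Σlᵢ = 9 ⇒ odd

m_sum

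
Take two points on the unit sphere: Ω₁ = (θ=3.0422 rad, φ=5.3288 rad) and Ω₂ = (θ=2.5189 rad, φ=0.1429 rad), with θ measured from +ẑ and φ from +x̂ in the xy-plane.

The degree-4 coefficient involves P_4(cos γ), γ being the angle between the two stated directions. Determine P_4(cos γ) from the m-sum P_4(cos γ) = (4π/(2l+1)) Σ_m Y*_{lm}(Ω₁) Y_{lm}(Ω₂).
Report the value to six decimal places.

Expand P_4 via completeness: Σ_{m} conj(Y_{4,m}) at Ω₁ times Y_{4,m} at Ω₂ —
  m=-4: Y*=-0.00003 + 0.00003j  Y=0.04306 - 0.02770j  product -0.00000 + 0.00000j
  m=-3: Y*=0.00117 + 0.00033j  Y=-0.18345 + 0.08385j  product -0.00024 + 0.00004j
  m=-2: Y*=-0.00648 - 0.01843j  Y=0.39509 - 0.11609j  product -0.00470 - 0.00653j
  m=-1: Y*=-0.10616 + 0.14983j  Y=-0.35915 + 0.05168j  product 0.03038 - 0.05930j
  m=+0: Y*=0.80498 + 0.00000j  Y=-0.16465 + 0.00000j  product -0.13254 + 0.00000j
  m=+1: Y*=0.10616 + 0.14983j  Y=0.35915 + 0.05168j  product 0.03038 + 0.05930j
  m=+2: Y*=-0.00648 + 0.01843j  Y=0.39509 + 0.11609j  product -0.00470 + 0.00653j
  m=+3: Y*=-0.00117 + 0.00033j  Y=0.18345 + 0.08385j  product -0.00024 - 0.00004j
  m=+4: Y*=-0.00003 - 0.00003j  Y=0.04306 + 0.02770j  product -0.00000 - 0.00000j
Total Σ_m = -0.08165 - 0.00000j. Multiply by 1.396263: -0.11401 - 0.00000j. P_4(cos γ) = -0.114012

-0.114012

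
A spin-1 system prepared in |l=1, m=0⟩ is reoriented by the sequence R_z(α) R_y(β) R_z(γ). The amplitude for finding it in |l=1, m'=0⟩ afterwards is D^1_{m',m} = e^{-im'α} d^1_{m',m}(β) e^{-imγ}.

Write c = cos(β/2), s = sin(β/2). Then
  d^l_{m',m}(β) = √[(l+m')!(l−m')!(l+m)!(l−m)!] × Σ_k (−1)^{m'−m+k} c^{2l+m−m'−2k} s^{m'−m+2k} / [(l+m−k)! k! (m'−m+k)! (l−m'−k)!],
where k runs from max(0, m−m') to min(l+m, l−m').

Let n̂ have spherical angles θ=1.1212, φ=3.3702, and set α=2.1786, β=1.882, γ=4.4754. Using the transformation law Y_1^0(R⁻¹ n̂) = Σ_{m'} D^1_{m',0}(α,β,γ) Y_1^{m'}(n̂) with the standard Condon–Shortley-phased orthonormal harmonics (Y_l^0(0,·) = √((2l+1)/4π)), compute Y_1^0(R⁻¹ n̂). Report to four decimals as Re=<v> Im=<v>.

Need the full column D^1_{m',0} for m'=−1..1 at α=2.1786, β=1.8820, γ=4.4754.
cos(β/2)=0.588980, sin(β/2)=0.808147
d^1_{-1,0}: single k=1 term ⇒ +0.673141;  D = -0.384408+0.552585i
d^1_{0,0}: k∈[0..1] ⇒ +0.346898 -0.653102 = -0.306205;  D = -0.306205+0.000000i
d^1_{1,0}: single k=0 term ⇒ -0.673141;  D = +0.384408+0.552585i
Y_1^{m'}(θ=1.1212,φ=3.3702) and Σ D·Y over m':
  (-0.3844+0.5526i)·(-0.3031+0.0705i)  (-0.3062+0.0000i)·(+0.2123+0.0000i)  (+0.3844+0.5526i)·(+0.3031+0.0705i)
Y_1^0(R⁻¹ n̂) = +0.090047+0.000000i

Re=0.0900 Im=0.0000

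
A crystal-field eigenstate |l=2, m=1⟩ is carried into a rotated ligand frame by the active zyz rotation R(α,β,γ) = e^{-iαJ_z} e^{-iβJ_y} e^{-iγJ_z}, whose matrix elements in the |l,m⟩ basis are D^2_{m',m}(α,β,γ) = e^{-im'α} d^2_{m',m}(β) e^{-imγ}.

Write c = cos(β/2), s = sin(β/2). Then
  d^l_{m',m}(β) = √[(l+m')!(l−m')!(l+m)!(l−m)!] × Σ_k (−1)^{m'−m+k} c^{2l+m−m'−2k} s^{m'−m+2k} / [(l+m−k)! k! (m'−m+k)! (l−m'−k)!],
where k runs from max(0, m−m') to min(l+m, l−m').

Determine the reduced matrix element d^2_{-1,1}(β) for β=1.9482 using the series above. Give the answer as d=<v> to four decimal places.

d^2_{-1,1}(β=1.9482) via the finite sum:
Half-angle: c=0.561913, s=0.827197. N=√(1·6·6·1)=6.000000
Admissible k: 2..3 (factorial args all ≥0)
  k=2: (−1)^0·6.0000/(2)·0.5619^2·0.8272^2 = +0.648151
  k=3: (−1)^1·6.0000/(6)·0.5619^0·0.8272^4 = -0.468204
d^2_{-1,1}(1.9482) = +0.648151 -0.468204 = +0.179948

d=0.1799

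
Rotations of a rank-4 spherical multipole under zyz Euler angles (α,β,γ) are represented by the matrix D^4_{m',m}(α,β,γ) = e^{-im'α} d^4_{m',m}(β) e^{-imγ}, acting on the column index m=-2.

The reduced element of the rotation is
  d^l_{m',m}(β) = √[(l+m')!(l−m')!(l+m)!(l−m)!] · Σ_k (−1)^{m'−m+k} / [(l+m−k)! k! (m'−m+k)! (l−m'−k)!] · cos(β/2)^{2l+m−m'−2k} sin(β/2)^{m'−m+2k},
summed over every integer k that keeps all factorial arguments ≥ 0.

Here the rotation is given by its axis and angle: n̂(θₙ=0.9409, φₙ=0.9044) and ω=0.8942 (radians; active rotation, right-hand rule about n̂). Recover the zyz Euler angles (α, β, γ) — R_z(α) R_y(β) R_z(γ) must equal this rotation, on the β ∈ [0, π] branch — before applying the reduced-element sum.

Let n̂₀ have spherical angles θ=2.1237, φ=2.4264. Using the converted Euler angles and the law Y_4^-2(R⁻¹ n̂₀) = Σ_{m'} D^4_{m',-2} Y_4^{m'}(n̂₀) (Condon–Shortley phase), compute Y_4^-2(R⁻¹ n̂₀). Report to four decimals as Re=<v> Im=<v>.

Re=-0.2276 Im=-0.0783

Axis–angle → zyz. n̂ = (sinθₙcosφₙ, sinθₙsinφₙ, cosθₙ) = (+0.499526, +0.635202, +0.589061), ω = 0.8942.
R = I cosω + sinω [n̂]ₓ + (1−cosω) n̂n̂ᵀ gives
  R = [+0.719430, -0.340671, +0.605280; +0.577921, +0.776987, -0.249597; -0.385264, +0.529372, +0.755869]
β = atan2(√(R₁₃²+R₂₃²), R₃₃) = 0.713817; α = atan2(R₂₃, R₁₃) mod 2π = 5.892063; γ = atan2(R₃₂, −R₃₁) mod 2π = 0.941671
Need the full column D^4_{m',-2} for m'=−4..4 at α=5.8921, β=0.7138, γ=0.9417.
cos(β/2)=0.936981, sin(β/2)=0.349379
d^4_{-4,-2}: single k=2 term ⇒ +0.437078;  D = +0.415047+0.137015i
d^4_{-3,-2}: k∈[1..2] ⇒ +0.828854 -0.345725 = +0.483129;  D = +0.366394+0.314911i
d^4_{-2,-2}: k∈[0..2] ⇒ +0.594084 -0.991199 +0.172267 = -0.224848;  D = -0.101770-0.200498i
d^4_{-1,-2}: k∈[0..2] ⇒ -0.939832 +0.653359 -0.060561 = -0.347034;  D = -0.027241-0.345963i
d^4_{0,-2}: k∈[0..2] ⇒ +0.783612 -0.290537 +0.015148 = +0.508223;  D = -0.156269+0.483602i
d^4_{1,-2}: k∈[0..2] ⇒ -0.435573 +0.090841 -0.002526 = -0.347257;  D = +0.224682-0.264775i
d^4_{2,-2}: k∈[0..2] ⇒ +0.172267 -0.019161 +0.000222 = +0.153328;  D = -0.136283+0.070260i
d^4_{3,-2}: k∈[0..1] ⇒ -0.048069 +0.002228 = -0.045841;  D = +0.045676-0.003887i
d^4_{4,-2}: single k=0 term ⇒ +0.008449;  D = -0.008056-0.002547i
Y_4^{m'}(θ=2.1237,φ=2.4264) and Σ D·Y over m':
  (+0.4150+0.1370i)·(-0.2230+0.0643i)  (+0.3664+0.3149i)·(-0.2202+0.3400i)  (-0.1018-0.2005i)·(+0.0316+0.2232i)  (-0.0272-0.3460i)·(-0.1707-0.1483i)  (-0.1563+0.4836i)·(-0.2763+0.0000i)  (+0.2247-0.2648i)·(+0.1707-0.1483i)  (-0.1363+0.0703i)·(+0.0316-0.2232i)  (+0.0457-0.0039i)·(+0.2202+0.3400i)  (-0.0081-0.0025i)·(-0.2230-0.0643i)
Y_4^-2(R⁻¹ n̂) = -0.227578-0.078300i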